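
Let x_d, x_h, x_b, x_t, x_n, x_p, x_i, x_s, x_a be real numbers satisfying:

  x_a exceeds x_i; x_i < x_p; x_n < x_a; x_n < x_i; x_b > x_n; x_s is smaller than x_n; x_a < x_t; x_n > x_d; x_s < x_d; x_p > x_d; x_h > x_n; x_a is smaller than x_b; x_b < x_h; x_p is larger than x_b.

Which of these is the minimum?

x_s

x_d is not least since x_s < x_d; x_n is not least since x_d < x_n; x_i is not least since x_n < x_i; x_a is not least since x_n < x_a; x_b is not least since x_a < x_b; x_h is not least since x_n < x_h; x_p is not least since x_i < x_p; x_t is not least since x_a < x_t.
Only x_s has nothing below it, so x_s is the minimum.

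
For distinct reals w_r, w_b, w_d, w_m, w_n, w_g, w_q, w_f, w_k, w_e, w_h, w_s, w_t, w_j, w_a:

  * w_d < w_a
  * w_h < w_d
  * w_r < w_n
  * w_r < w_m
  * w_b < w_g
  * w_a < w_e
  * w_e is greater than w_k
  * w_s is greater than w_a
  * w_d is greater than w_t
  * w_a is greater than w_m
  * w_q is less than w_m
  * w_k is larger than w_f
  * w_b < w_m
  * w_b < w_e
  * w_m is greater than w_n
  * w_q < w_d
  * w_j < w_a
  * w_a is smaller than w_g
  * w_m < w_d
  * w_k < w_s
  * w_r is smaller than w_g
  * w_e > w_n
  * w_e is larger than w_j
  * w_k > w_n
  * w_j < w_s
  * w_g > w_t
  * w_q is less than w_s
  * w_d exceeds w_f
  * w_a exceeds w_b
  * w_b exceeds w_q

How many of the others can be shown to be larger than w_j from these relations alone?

4

The elements the relations force above w_j are w_a, w_g, w_e, w_s — no chain reaches any other.
That is 4.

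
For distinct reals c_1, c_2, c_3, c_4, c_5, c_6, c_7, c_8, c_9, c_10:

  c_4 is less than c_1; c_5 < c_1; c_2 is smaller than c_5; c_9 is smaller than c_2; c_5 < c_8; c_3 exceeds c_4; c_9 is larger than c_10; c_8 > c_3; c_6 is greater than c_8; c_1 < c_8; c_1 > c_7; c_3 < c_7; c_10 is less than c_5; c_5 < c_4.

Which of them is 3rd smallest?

c_2

Chaining the given pairs: c_10 < c_9 < c_2 < c_5 < c_4 < c_3 < c_7 < c_1 < c_8 < c_6.
Counting 3 from the smallest end gives c_2.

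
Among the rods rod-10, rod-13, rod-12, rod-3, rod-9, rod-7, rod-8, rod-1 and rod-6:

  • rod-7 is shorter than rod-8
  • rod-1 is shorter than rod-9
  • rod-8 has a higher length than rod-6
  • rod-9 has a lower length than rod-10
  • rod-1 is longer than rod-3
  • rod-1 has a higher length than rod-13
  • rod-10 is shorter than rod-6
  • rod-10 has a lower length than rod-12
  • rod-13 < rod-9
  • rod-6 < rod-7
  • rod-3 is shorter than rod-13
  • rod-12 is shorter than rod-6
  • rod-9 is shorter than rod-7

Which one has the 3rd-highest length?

The consecutive relations fix a unique order: rod-3 < rod-13 < rod-1 < rod-9 < rod-10 < rod-12 < rod-6 < rod-7 < rod-8.
Counting 3 from the largest end gives rod-6.

rod-6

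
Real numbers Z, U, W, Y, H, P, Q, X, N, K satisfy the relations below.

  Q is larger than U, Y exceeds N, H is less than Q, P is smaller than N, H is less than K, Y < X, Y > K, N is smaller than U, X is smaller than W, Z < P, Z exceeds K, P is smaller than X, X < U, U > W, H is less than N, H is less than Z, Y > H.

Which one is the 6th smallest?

Chaining the given pairs: H < K < Z < P < N < Y < X < W < U < Q.
The 6th smallest is Y.

Y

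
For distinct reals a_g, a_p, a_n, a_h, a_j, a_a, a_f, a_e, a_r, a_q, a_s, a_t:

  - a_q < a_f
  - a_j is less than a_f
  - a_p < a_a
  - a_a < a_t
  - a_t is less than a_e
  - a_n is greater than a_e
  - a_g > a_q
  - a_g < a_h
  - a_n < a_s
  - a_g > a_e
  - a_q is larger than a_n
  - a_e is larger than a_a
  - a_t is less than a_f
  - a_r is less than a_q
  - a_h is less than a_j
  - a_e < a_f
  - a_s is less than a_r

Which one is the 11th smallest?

a_j

Chaining the given pairs: a_p < a_a < a_t < a_e < a_n < a_s < a_r < a_q < a_g < a_h < a_j < a_f.
The 11th smallest is a_j.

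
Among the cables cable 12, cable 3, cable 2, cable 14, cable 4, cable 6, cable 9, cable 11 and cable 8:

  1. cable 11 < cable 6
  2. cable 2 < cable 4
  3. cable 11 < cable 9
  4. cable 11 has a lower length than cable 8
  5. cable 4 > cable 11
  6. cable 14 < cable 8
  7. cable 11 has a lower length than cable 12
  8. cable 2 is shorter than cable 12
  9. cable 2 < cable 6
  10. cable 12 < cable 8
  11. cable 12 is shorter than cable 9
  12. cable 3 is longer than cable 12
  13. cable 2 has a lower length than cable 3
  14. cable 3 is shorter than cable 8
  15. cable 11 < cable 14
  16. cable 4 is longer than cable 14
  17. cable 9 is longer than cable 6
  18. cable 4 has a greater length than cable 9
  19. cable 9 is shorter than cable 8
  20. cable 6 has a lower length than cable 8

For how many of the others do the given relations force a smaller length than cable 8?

7

The elements the relations force below cable 8 are cable 11, cable 2, cable 6, cable 12, cable 9, cable 3, cable 14 — no chain reaches any other.
That is 7.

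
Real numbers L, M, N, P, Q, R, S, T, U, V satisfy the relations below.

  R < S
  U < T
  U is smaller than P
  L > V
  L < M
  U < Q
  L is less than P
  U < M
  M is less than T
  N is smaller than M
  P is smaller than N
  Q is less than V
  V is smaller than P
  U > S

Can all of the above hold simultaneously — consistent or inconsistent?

consistent

The single ordering R < S < U < Q < V < L < P < N < M < T satisfies every listed relation, so no contradiction arises.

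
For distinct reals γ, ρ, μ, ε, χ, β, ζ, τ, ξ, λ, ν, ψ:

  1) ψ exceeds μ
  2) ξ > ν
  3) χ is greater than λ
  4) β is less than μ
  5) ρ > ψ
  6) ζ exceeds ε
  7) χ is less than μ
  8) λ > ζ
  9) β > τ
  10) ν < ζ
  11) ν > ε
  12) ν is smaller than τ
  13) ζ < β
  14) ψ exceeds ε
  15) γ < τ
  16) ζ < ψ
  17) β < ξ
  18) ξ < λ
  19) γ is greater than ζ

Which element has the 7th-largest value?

Chaining the given pairs: ε < ν < ζ < γ < τ < β < ξ < λ < χ < μ < ψ < ρ.
The 7th largest is β.

β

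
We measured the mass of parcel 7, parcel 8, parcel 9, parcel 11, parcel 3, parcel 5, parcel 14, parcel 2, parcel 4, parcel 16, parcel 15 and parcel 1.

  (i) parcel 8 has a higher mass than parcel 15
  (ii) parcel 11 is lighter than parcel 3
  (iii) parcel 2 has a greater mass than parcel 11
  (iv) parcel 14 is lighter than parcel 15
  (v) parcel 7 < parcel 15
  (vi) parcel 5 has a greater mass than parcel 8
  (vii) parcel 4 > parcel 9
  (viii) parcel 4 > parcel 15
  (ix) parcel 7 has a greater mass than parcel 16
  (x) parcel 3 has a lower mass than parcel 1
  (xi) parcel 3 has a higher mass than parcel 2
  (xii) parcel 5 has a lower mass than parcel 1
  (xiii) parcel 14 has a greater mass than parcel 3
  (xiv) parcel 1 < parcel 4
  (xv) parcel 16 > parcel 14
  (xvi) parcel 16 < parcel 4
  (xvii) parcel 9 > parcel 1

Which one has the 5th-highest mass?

parcel 8

The consecutive relations fix a unique order: parcel 11 < parcel 2 < parcel 3 < parcel 14 < parcel 16 < parcel 7 < parcel 15 < parcel 8 < parcel 5 < parcel 1 < parcel 9 < parcel 4.
Counting 5 from the largest end gives parcel 8.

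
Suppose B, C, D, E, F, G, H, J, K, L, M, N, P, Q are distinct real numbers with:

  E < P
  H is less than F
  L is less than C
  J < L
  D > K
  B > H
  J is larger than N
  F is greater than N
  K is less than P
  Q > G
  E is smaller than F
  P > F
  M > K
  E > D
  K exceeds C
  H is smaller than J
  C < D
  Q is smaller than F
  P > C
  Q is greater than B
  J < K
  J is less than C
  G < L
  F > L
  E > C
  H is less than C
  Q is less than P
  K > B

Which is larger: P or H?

Following the relations from H: H < J < L < C < K < D < E < F < P.
So H < P; P is the larger of the two.

P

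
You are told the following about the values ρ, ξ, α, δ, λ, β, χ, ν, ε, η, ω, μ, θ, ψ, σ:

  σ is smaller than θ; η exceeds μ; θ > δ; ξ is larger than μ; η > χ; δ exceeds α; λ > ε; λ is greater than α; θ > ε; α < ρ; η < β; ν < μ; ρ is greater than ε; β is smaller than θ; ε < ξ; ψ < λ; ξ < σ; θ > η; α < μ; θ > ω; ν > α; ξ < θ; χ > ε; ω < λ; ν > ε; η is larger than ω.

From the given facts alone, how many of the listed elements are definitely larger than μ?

Directly above μ: ξ, η.
One step further: β, σ, θ (5 so far).
Nothing else is reachable above μ; 5 in all.

5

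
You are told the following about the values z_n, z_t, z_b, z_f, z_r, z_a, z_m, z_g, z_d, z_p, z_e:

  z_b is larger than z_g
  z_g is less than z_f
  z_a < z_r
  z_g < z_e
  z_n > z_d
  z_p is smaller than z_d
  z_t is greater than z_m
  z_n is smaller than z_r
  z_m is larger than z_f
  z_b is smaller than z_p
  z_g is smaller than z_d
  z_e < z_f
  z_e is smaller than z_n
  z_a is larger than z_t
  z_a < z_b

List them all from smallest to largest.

Each adjacent pair is fixed by a given relation: z_g < z_e; z_e < z_f; z_f < z_m; z_m < z_t; z_t < z_a; z_a < z_b; z_b < z_p; z_p < z_d; z_d < z_n; z_n < z_r. Chaining them end to end gives the full order.

z_g < z_e < z_f < z_m < z_t < z_a < z_b < z_p < z_d < z_n < z_r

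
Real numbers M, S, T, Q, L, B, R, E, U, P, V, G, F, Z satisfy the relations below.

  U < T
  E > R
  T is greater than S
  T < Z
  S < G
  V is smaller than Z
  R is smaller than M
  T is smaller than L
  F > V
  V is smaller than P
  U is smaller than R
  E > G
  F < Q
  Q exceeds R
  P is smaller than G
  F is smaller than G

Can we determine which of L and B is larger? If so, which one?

undetermined

Following every chain through B: nothing is chained to B.
L is not reached, and no chain runs the other way from L to B.
So the given relations leave the order of B and L undetermined.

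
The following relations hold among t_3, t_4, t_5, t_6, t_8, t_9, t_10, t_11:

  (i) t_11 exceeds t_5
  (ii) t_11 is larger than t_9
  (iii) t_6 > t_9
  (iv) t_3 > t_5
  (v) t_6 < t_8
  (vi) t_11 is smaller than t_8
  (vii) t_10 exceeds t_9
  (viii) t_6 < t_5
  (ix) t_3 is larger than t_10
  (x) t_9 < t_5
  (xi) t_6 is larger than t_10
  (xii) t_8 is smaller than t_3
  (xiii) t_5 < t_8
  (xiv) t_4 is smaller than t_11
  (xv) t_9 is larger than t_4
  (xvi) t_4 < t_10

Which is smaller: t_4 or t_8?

t_4

The relevant relations are t_4 < t_9; t_9 < t_10; t_10 < t_6; t_6 < t_5; t_5 < t_11; t_11 < t_8.
Together: t_4 < t_9 < t_10 < t_6 < t_5 < t_11 < t_8.
So t_4 < t_8; t_4 is the smaller of the two.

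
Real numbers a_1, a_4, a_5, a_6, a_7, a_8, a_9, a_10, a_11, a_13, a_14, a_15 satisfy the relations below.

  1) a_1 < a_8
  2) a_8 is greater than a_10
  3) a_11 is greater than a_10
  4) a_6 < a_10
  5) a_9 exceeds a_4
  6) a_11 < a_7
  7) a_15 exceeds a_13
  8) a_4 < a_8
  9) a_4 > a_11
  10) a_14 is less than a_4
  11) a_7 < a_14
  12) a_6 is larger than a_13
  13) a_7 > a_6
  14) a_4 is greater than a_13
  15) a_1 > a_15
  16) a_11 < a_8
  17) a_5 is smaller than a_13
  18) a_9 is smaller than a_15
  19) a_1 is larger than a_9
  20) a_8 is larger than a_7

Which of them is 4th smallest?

a_10

Chaining the given pairs: a_5 < a_13 < a_6 < a_10 < a_11 < a_7 < a_14 < a_4 < a_9 < a_15 < a_1 < a_8.
Counting 4 from the smallest end gives a_10.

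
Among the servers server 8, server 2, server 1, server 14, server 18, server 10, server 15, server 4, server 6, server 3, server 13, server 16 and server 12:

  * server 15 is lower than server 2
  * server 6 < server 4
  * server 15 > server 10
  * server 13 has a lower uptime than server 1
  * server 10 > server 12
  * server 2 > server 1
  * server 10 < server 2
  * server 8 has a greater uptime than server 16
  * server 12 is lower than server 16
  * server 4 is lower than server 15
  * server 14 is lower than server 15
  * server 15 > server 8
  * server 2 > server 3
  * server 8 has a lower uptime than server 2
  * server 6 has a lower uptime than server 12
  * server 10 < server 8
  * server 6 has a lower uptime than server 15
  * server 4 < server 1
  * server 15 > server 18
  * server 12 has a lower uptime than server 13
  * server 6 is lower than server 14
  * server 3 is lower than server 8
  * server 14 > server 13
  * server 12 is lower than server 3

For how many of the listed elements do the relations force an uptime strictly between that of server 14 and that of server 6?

2

Chaining upward from server 6 reaches: server 12, server 3, server 13, server 4, server 10, server 16, server 8, server 15, server 1, server 2.
Chaining downward from server 14 reaches: server 12, server 13.
Strictly between server 6 and server 14 are those in both lists: server 12, server 13 — 2 elements.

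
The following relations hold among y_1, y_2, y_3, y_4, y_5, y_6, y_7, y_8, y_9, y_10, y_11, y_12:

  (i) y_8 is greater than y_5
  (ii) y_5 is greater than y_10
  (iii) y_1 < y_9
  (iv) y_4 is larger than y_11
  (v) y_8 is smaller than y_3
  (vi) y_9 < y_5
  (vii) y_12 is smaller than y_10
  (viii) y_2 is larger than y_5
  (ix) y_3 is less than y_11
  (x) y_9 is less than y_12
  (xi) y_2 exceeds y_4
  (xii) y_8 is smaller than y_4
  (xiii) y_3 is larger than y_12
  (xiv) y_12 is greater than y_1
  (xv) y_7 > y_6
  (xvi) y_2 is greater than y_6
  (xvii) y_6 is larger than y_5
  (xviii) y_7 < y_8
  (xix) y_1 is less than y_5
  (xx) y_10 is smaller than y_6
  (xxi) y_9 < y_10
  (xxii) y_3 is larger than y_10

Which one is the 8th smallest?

y_8

Chaining the given pairs: y_1 < y_9 < y_12 < y_10 < y_5 < y_6 < y_7 < y_8 < y_3 < y_11 < y_4 < y_2.
The 8th smallest is y_8.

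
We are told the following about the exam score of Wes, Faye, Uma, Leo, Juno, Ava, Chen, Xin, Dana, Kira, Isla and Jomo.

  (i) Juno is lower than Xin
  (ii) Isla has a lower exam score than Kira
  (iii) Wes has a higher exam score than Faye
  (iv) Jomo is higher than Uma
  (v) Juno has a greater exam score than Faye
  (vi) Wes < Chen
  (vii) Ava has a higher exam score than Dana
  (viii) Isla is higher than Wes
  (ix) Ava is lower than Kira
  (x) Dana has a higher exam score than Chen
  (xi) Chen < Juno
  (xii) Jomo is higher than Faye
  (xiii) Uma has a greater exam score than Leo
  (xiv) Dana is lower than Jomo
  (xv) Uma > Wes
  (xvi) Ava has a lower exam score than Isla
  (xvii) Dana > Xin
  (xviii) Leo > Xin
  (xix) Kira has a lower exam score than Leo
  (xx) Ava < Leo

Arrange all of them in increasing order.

The consecutive links are each given: Faye < Wes; Wes < Chen; Chen < Juno; Juno < Xin; Xin < Dana; Dana < Ava; Ava < Isla; Isla < Kira; Kira < Leo; Leo < Uma; Uma < Jomo.

Faye < Wes < Chen < Juno < Xin < Dana < Ava < Isla < Kira < Leo < Uma < Jomo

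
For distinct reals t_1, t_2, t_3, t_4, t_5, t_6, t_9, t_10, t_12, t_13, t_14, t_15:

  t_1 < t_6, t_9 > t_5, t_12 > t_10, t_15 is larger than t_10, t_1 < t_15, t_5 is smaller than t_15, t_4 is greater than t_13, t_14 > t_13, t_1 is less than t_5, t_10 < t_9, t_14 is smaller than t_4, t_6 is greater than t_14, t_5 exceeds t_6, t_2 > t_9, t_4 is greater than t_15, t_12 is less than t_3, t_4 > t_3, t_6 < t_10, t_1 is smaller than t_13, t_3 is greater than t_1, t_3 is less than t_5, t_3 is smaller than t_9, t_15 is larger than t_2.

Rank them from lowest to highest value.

The consecutive links are each given: t_1 < t_13; t_13 < t_14; t_14 < t_6; t_6 < t_10; t_10 < t_12; t_12 < t_3; t_3 < t_5; t_5 < t_9; t_9 < t_2; t_2 < t_15; t_15 < t_4.

t_1 < t_13 < t_14 < t_6 < t_10 < t_12 < t_3 < t_5 < t_9 < t_2 < t_15 < t_4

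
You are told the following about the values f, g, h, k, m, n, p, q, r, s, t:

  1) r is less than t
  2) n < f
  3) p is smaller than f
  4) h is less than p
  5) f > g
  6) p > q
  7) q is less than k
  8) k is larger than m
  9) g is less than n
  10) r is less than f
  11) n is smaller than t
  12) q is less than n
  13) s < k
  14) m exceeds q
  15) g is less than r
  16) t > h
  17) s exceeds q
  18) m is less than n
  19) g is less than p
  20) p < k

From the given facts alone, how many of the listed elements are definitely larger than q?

7

Directly above q: m, s, p, k, n.
One step further: f, t (7 so far).
No other element is forced above q by the given relations, so the count is 7.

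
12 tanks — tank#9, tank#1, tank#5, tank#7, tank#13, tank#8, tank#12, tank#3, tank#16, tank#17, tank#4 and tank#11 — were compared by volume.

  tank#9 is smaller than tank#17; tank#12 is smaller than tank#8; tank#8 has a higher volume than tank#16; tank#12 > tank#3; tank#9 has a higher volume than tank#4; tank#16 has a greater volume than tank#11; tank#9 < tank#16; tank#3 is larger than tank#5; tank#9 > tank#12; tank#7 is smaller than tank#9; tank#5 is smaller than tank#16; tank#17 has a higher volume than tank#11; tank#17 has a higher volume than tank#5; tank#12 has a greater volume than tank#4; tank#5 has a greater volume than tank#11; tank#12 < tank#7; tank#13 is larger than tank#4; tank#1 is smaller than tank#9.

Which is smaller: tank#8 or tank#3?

tank#3

The relevant relations are tank#3 < tank#12; tank#12 < tank#7; tank#7 < tank#9; tank#9 < tank#16; tank#16 < tank#8.
Together: tank#3 < tank#12 < tank#7 < tank#9 < tank#16 < tank#8.
So tank#3 < tank#8; tank#3 is the smaller of the two.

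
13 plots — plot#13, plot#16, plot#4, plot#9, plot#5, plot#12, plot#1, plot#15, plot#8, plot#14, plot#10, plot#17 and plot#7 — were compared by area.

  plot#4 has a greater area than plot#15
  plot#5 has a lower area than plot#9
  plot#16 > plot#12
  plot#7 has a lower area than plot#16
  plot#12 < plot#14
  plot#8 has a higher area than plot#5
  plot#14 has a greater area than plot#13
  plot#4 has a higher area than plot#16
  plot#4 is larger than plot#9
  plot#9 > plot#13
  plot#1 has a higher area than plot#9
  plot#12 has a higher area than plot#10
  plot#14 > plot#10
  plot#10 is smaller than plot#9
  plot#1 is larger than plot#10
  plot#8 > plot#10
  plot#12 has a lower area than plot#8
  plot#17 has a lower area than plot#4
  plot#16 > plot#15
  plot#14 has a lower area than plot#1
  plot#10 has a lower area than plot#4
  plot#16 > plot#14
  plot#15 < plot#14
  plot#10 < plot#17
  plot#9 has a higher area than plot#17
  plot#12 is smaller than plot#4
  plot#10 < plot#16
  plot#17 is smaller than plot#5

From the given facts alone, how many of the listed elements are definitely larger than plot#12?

From plot#12 the given relations immediately reach plot#14, plot#16, plot#8, plot#4.
From those, plot#1 — 5 in total.
No other element is forced above plot#12 by the given relations, so the count is 5.

5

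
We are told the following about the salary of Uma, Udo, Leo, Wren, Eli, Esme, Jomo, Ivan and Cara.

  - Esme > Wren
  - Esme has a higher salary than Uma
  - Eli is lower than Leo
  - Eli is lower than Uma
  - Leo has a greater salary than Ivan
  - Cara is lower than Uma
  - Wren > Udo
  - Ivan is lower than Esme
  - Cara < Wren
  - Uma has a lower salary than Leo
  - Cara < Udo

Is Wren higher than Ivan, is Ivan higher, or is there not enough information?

undetermined

Following every chain through Ivan: above Ivan we get Leo, Esme.
Wren is not reached, and no chain runs the other way from Wren to Ivan.
So the given relations leave the order of Ivan and Wren undetermined.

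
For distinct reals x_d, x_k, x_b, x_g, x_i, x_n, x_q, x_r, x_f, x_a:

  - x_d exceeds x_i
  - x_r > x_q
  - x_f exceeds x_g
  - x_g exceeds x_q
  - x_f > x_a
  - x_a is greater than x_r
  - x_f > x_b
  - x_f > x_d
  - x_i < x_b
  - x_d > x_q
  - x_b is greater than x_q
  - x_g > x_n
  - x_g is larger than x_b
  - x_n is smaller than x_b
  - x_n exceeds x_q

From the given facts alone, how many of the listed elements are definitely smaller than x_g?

4

From x_g the given relations immediately reach x_q, x_n, x_b.
From those, x_i — 4 in total.
No other element is forced below x_g by the given relations, so the count is 4.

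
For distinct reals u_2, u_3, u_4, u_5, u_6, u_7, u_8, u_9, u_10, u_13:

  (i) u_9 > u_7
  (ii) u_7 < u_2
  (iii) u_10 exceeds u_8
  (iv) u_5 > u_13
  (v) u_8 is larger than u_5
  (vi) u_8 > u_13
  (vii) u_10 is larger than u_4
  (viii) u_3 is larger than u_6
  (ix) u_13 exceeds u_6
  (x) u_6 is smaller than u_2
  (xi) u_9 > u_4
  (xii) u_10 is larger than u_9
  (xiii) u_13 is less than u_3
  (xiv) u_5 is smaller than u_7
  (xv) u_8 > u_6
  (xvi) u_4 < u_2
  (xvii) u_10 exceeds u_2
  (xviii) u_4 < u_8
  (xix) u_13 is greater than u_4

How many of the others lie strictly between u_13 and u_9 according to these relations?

2

The relations place u_13 below u_9. An element lies strictly between them when it is forced above u_13 and also forced below u_9.
Above u_13: {u_3, u_5, u_7, u_2, u_8, u_10}. Below u_9: {u_4, u_6, u_5, u_7}.
Intersection: {u_5, u_7} — 2.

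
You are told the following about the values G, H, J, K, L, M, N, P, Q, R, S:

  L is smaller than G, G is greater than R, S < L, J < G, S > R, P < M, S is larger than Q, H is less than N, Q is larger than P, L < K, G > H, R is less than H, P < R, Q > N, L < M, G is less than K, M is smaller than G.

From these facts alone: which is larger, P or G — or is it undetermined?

G

Following the relations from P: P < R < H < N < Q < S < L < M < G.
So G is larger.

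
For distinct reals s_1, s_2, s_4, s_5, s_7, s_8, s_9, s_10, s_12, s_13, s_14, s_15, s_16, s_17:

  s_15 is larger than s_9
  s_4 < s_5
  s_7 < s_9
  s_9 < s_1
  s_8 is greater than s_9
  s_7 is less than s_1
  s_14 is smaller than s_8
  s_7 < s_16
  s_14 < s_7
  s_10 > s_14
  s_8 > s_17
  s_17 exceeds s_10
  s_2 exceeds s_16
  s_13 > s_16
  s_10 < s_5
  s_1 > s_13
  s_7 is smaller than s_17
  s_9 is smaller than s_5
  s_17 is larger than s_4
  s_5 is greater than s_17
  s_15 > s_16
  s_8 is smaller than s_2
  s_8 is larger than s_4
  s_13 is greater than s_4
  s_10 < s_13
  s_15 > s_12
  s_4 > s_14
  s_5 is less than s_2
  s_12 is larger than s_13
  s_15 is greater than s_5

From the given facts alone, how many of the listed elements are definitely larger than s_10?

The elements the relations force above s_10 are s_13, s_17, s_8, s_5, s_1, s_12, s_2, s_15 — no chain reaches any other.
That is 8.

8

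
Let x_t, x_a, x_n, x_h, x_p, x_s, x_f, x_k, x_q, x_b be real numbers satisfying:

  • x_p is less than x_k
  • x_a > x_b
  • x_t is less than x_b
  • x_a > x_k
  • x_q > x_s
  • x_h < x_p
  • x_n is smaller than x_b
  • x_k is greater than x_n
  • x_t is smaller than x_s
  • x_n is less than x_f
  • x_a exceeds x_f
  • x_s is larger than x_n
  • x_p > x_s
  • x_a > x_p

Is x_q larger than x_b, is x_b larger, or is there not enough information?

Following every chain through x_b: above x_b we get x_a; below x_b we get x_t, x_n.
x_q is not reached, and no chain runs the other way from x_q to x_b.
So the given relations leave the order of x_b and x_q undetermined.

undetermined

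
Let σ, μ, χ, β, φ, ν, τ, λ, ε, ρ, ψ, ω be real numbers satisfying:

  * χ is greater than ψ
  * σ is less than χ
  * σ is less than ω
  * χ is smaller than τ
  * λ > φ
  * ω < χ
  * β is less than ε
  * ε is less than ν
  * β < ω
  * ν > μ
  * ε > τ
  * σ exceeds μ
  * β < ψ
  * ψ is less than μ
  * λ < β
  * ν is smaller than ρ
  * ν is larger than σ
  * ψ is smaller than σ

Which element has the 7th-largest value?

Piecing the relations together gives one ordering: φ < λ < β < ψ < μ < σ < ω < χ < τ < ε < ν < ρ.
The 7th largest is σ.

σ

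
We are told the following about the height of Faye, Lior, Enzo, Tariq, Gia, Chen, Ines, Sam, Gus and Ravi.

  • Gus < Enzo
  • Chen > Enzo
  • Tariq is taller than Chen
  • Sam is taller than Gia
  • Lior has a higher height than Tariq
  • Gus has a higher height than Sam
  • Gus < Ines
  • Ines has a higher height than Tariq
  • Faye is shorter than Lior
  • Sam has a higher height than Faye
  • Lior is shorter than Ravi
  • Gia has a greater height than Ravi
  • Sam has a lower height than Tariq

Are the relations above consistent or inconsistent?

Chaining the given relations yields Lior < Ravi < Gia < Sam < Gus < Enzo < Chen < Tariq, so Lior < Tariq. But one relation states Tariq < Lior. These cannot both hold.

inconsistent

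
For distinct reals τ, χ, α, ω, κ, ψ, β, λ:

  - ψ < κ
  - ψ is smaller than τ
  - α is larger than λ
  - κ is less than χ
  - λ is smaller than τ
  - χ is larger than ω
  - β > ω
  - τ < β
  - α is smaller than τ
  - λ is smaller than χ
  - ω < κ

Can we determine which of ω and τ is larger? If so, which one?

Following every chain through ω: above ω we get κ, β, χ.
τ is not reached, and no chain runs the other way from τ to ω.
So the given relations leave the order of ω and τ undetermined.

undetermined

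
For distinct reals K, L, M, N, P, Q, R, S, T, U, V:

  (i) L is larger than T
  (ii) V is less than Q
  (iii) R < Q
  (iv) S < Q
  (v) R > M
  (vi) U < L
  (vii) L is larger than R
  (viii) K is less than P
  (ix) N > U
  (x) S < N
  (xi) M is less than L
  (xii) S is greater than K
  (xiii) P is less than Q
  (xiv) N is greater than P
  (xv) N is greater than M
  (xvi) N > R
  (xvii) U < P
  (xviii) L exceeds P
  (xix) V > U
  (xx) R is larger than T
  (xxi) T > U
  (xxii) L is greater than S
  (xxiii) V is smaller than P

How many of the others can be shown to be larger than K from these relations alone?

From K the given relations immediately reach S, P.
From those, L, N, Q — 5 in total.
Nothing else is reachable above K; 5 in all.

5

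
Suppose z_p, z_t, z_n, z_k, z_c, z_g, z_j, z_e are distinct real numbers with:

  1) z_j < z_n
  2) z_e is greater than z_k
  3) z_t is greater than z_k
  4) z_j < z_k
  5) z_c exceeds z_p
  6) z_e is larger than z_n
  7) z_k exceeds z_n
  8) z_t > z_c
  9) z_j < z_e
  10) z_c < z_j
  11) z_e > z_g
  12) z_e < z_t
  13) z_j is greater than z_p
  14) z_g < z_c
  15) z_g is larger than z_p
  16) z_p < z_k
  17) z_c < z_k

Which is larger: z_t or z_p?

Chaining the given relations: z_p < z_g < z_c < z_j < z_n < z_k < z_t.
So z_p < z_t; z_t is the larger of the two.

z_t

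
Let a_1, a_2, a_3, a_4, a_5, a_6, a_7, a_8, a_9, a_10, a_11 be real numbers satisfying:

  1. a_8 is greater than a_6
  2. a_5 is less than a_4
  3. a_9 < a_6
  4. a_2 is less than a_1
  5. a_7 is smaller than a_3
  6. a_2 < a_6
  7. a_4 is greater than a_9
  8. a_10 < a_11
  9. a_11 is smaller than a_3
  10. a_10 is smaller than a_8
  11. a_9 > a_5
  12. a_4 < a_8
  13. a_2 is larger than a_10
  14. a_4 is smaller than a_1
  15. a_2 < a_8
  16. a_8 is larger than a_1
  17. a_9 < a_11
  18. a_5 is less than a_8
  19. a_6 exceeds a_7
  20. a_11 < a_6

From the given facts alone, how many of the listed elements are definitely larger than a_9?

The elements the relations force above a_9 are a_11, a_4, a_1, a_6, a_3, a_8 — no chain reaches any other.
That is 6.

6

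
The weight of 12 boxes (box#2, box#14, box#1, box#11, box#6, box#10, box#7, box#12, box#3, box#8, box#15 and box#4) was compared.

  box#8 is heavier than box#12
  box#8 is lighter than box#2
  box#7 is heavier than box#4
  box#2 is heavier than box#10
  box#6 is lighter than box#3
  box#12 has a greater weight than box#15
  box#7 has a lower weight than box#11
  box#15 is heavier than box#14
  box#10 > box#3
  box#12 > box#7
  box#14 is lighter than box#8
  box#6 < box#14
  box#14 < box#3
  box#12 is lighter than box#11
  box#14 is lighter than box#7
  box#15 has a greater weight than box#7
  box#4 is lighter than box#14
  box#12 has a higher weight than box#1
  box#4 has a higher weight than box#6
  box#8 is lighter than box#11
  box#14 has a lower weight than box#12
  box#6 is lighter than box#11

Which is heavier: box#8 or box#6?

box#8

Following the relations from box#6: box#6 < box#4 < box#14 < box#7 < box#15 < box#12 < box#8.
So box#6 < box#8; box#8 is the heavier of the two.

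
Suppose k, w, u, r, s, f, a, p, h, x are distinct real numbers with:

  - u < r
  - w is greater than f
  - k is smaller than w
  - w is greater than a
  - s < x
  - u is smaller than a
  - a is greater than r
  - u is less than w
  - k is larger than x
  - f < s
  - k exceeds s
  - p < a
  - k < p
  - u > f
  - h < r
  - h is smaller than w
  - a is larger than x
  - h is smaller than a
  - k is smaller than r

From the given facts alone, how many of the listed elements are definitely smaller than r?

6

Directly below r: h, u, k.
One step further: f, s, x (6 so far).
No other element is forced below r by the given relations, so the count is 6.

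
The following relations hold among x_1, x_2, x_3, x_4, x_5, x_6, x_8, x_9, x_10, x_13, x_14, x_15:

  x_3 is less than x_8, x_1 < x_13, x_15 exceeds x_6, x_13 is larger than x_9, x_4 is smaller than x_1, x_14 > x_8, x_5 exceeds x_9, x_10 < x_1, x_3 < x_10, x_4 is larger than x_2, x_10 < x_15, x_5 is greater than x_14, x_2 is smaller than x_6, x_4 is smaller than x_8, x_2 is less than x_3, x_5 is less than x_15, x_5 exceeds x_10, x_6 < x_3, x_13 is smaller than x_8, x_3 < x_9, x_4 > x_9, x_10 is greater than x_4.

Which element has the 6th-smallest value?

x_10

Piecing the relations together gives one ordering: x_2 < x_6 < x_3 < x_9 < x_4 < x_10 < x_1 < x_13 < x_8 < x_14 < x_5 < x_15.
The 6th smallest is x_10.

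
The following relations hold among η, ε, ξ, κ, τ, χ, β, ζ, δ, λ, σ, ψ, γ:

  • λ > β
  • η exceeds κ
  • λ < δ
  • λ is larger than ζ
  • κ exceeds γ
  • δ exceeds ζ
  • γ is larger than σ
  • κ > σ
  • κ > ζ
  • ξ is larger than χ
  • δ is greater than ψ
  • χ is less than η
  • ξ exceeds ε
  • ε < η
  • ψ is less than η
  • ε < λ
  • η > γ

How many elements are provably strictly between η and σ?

The relations place σ below η. An element lies strictly between them when it is forced above σ and also forced below η.
Above σ: {γ, κ}. Below η: {ζ, χ, ε, γ, ψ, κ}.
Intersection: {γ, κ} — 2.

2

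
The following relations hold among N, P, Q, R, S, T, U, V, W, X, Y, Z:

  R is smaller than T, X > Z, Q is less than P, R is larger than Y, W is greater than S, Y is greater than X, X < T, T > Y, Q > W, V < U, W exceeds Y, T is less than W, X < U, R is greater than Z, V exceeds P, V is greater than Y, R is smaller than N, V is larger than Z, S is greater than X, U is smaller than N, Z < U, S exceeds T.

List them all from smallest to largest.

Z < X < Y < R < T < S < W < Q < P < V < U < N

Each adjacent pair is fixed by a given relation: Z < X; X < Y; Y < R; R < T; T < S; S < W; W < Q; Q < P; P < V; V < U; U < N. Chaining them end to end gives the full order.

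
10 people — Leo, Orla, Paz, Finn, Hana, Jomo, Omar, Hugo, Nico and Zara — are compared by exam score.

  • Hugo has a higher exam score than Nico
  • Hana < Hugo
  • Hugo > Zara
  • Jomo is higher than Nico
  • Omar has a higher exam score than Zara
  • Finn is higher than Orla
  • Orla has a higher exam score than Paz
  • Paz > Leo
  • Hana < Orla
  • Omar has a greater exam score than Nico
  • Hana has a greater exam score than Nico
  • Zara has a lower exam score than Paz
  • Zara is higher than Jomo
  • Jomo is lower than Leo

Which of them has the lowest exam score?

Hana is not least since Nico < Hana; Jomo is not least since Nico < Jomo; Leo is not least since Jomo < Leo; Zara is not least since Jomo < Zara; Hugo is not least since Hana < Hugo; Omar is not least since Zara < Omar; Paz is not least since Leo < Paz; Orla is not least since Hana < Orla; Finn is not least since Orla < Finn.
Only Nico has nothing below it, so Nico is the lowest exam score.

Nico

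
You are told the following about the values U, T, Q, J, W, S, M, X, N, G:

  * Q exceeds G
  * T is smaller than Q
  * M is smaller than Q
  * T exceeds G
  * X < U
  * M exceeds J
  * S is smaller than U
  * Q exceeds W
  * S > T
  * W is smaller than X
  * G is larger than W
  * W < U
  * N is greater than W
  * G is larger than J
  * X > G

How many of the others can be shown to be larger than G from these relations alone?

5

Directly above G: T, Q, X.
One step further: S, U (5 so far).
Nothing else is reachable above G; 5 in all.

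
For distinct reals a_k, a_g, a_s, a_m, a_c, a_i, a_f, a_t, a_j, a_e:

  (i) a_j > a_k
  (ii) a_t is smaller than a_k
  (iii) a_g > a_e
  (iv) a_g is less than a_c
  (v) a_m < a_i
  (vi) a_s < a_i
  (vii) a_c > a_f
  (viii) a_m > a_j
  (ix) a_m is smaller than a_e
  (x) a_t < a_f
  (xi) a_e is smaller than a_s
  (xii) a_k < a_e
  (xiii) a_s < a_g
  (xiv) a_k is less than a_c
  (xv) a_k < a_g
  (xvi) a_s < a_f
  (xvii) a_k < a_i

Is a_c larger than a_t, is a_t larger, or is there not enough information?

a_t < a_k and a_k < a_j give a_t < a_j.
With a_j < a_m: a_t < a_k < a_j < a_m.
Then a_m < a_e extends the chain to a_e.
Then a_e < a_s extends the chain to a_s.
With a_s < a_f: a_t < a_k < a_j < a_m < a_e < a_s < a_f.
With a_f < a_c: a_t < a_k < a_j < a_m < a_e < a_s < a_f < a_c.
So a_c is larger.

a_c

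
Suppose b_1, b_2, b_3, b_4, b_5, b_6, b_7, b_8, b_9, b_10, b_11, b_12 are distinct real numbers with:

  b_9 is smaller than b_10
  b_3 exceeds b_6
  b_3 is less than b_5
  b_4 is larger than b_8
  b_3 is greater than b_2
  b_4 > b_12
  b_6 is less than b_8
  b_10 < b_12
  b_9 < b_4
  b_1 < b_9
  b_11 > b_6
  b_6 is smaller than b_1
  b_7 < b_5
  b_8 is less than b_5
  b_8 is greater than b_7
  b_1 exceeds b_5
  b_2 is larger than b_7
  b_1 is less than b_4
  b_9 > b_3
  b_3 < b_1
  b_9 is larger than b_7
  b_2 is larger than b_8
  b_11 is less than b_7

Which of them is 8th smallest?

b_1

The consecutive relations fix a unique order: b_6 < b_11 < b_7 < b_8 < b_2 < b_3 < b_5 < b_1 < b_9 < b_10 < b_12 < b_4.
The 8th smallest is b_1.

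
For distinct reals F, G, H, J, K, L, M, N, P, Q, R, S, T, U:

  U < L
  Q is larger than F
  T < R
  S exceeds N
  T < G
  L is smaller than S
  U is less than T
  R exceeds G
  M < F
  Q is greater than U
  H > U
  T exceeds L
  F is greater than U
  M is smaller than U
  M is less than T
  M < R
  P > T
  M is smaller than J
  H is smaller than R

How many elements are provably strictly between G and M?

3

The relations place M below G. An element lies strictly between them when it is forced above M and also forced below G.
Above M: {U, L, F, T, J, P, H, R, Q, S}. Below G: {U, L, T}.
Intersection: {U, L, T} — 3.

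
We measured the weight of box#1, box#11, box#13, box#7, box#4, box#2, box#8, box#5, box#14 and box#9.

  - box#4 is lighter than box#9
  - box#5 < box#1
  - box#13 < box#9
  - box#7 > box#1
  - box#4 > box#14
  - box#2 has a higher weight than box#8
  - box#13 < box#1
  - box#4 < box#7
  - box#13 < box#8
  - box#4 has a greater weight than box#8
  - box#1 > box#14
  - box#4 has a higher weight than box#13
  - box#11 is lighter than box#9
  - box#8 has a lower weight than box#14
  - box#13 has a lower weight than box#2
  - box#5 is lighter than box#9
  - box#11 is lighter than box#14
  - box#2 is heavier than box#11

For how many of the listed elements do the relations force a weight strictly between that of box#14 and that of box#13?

The relations place box#13 below box#14. An element lies strictly between them when it is forced above box#13 and also forced below box#14.
Above box#13: {box#8, box#1, box#4, box#2, box#9, box#7}. Below box#14: {box#8, box#11}.
Intersection: {box#8} — 1.

1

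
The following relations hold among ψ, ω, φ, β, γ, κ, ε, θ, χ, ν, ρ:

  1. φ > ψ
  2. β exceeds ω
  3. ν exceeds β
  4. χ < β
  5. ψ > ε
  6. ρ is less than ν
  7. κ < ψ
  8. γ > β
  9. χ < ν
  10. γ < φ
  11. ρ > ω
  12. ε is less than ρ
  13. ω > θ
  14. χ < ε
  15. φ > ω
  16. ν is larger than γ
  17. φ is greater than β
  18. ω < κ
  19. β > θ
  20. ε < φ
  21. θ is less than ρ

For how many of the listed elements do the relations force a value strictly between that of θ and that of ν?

The relations place θ below ν. An element lies strictly between them when it is forced above θ and also forced below ν.
Above θ: {ω, β, ρ, γ, κ, ψ, φ}. Below ν: {χ, ω, β, ε, ρ, γ}.
Intersection: {ω, β, ρ, γ} — 4.

4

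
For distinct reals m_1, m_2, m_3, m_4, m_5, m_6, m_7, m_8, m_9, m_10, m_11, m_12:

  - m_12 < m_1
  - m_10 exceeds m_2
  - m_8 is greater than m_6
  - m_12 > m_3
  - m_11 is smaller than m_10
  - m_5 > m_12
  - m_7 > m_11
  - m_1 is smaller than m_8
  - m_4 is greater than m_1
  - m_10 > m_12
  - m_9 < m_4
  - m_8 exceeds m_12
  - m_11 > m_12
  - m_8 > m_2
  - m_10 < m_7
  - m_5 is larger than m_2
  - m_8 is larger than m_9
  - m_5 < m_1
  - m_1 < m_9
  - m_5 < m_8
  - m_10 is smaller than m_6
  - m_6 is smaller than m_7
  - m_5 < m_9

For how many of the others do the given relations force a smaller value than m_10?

4

The elements the relations force below m_10 are m_3, m_12, m_2, m_11 — no chain reaches any other.
That is 4.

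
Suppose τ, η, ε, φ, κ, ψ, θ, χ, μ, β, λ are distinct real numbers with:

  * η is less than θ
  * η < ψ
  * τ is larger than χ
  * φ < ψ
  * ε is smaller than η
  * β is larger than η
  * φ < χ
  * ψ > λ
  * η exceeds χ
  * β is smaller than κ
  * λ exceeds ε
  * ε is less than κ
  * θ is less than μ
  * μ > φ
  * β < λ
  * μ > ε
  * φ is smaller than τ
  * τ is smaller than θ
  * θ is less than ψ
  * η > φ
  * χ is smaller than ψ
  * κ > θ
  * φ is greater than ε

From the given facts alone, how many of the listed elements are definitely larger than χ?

From χ the given relations immediately reach η, τ, ψ.
From those, θ, β — 5 in total.
From those, μ, λ, κ — 8 in total.
Nothing else is reachable above χ; 8 in all.

8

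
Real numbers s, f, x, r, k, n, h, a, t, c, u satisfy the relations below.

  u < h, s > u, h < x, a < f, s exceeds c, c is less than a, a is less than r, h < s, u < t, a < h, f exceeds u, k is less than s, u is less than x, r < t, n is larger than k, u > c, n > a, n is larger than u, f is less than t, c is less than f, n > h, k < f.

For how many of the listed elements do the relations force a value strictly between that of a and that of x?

Chaining upward from a reaches: h, r, f, t, n, s.
Chaining downward from x reaches: c, u, h.
Strictly between a and x are those in both lists: h — 1 element.

1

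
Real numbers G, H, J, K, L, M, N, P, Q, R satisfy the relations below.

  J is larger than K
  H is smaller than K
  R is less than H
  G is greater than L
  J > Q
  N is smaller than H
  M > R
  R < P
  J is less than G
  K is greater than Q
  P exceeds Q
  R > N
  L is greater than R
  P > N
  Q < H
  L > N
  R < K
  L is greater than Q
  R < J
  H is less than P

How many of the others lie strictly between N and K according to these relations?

2

Chaining upward from N reaches: R, M, H, J, L, P, G.
Chaining downward from K reaches: Q, R, H.
Strictly between N and K are those in both lists: R, H — 2 elements.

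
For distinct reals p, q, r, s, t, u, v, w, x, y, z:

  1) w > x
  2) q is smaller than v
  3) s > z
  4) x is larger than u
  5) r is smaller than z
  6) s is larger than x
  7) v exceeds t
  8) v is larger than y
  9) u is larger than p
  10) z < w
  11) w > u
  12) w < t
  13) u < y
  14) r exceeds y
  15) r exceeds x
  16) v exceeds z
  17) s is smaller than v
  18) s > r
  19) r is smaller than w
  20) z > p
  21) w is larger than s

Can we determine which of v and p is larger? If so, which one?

p < u < y < r < z < s < w < t < v, by transitivity through u, y, r, z, s, w, t.
So v is larger.

v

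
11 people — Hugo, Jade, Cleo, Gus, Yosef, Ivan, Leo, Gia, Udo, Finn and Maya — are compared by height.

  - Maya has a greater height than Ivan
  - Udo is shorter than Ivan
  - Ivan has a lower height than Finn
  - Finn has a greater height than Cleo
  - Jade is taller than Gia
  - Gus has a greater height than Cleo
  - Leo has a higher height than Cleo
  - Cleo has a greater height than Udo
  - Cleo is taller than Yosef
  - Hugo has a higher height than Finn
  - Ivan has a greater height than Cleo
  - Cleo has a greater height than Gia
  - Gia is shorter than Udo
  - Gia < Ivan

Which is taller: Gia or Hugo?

Gia < Udo and Udo < Cleo give Gia < Cleo.
With Cleo < Ivan: Gia < Udo < Cleo < Ivan.
Then Ivan < Finn extends the chain to Finn.
With Finn < Hugo: Gia < Udo < Cleo < Ivan < Finn < Hugo.
So Gia < Hugo; Hugo is the taller of the two.

Hugo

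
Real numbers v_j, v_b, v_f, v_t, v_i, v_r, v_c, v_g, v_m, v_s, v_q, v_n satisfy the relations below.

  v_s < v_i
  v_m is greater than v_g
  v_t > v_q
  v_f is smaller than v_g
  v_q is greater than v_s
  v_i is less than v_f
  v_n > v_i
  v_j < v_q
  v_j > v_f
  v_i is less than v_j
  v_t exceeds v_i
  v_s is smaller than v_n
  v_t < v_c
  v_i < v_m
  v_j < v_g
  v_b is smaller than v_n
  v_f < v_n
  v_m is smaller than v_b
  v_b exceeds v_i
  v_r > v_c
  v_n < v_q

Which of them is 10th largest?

v_f

Chaining the given pairs: v_s < v_i < v_f < v_j < v_g < v_m < v_b < v_n < v_q < v_t < v_c < v_r.
The 10th largest is v_f.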